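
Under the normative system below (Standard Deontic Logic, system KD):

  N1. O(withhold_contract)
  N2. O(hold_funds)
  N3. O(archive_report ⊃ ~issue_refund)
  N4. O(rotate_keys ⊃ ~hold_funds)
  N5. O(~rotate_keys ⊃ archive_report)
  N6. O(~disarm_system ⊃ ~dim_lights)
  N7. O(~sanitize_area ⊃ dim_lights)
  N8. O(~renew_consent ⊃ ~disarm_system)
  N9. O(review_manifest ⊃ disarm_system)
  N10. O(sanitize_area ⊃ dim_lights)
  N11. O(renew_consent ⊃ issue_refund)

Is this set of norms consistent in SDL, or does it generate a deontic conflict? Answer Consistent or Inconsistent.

Inconsistent

Premises 10 and 7 cover both cases: O(sanitize_area ⊃ dim_lights) and O(~sanitize_area ⊃ dim_lights). Since sanitize_area ∨ ~sanitize_area is a tautology, O(dim_lights) follows.
Premise 6 is O(~disarm_system ⊃ ~dim_lights); contrapositively O(dim_lights ⊃ disarm_system). Since O(dim_lights) holds, K gives O(disarm_system).
Premise 8 is O(~renew_consent ⊃ ~disarm_system); contrapositively O(disarm_system ⊃ renew_consent). Since O(disarm_system) holds, K gives O(renew_consent).
Applying K to premise 11 (O(renew_consent ⊃ issue_refund)) and O(renew_consent) yields O(issue_refund).
Premise 3, O(archive_report ⊃ ~issue_refund), contraposes to O(issue_refund ⊃ ~archive_report); with O(issue_refund) we get O(~archive_report).
Premise 5, O(~rotate_keys ⊃ archive_report), contraposes to O(~archive_report ⊃ rotate_keys); with O(~archive_report) we get O(rotate_keys).
With premise 4, O(rotate_keys ⊃ ~hold_funds), the K-axiom yields O(~hold_funds).
Yet premise 2 states O(hold_funds).
We now have both O(~hold_funds) and O(hold_funds) — hold_funds is simultaneously obligatory and forbidden, violating the D-axiom.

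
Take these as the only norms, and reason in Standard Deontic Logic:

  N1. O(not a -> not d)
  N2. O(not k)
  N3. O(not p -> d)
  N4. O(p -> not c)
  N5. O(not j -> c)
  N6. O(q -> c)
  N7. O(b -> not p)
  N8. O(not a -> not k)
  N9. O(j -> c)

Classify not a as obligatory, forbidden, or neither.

Forbidden

Premises 9 and 5 are O(j -> c) and O(not j -> c); every ideal world satisfies j or not j, so in either case c holds — hence O(c).
Premise 4, O(p -> not c), contraposes to O(c -> not p); with O(c) we get O(not p).
Premise 3 is O(not p -> d); since O(not p), deontic closure gives O(d).
The contrapositive of premise 1 (O(not a -> not d)) is O(d -> a), and O(d) is already established, so O(a).
Premises 2, 6, 7, 8 do not contribute to this derivation.
Thus O(a), which is F(not a): not a is forbidden.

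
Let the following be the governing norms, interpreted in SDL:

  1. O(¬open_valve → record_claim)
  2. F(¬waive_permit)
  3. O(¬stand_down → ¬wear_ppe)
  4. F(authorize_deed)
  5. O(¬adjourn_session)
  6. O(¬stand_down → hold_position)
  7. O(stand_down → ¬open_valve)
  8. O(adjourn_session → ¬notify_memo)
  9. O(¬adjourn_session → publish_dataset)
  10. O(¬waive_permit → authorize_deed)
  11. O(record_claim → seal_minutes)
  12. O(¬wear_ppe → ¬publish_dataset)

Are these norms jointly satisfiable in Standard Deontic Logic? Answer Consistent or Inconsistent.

Consistent

Premise 10 is O(¬waive_permit → authorize_deed), but O(¬waive_permit) is not derivable from the premises, so it does not yield O(authorize_deed).
So O(authorize_deed) is not derivable, and the apparent clash with O(¬authorize_deed) does not arise.
A world satisfying every obligation exists (e.g. adjourn_session=false, authorize_deed=false, hold_position=false, notify_memo=false, open_valve=false, publish_dataset=true, record_claim=true, seal_minutes=true, stand_down=true, waive_permit=true, wear_ppe=true); no atom is both obligatory and forbidden, so the set is consistent.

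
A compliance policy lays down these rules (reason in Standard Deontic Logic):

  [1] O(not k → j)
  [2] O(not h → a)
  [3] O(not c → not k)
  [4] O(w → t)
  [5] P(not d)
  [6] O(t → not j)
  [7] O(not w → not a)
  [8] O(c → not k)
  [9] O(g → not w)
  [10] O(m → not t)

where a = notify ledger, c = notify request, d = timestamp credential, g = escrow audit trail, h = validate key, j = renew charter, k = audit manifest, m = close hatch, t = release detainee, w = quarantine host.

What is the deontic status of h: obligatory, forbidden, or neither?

Premises 3 and 8 cover both cases: O(not c → not k) and O(c → not k). Since not c ∨ c is a tautology, O(not k) follows.
Premise 1 is O(not k → j); since O(not k), deontic closure gives O(j).
Premise 6 is O(t → not j); contrapositively O(j → not t). Since O(j) holds, K gives O(not t).
Premise 4, O(w → t), contraposes to O(not t → not w); with O(not t) we get O(not w).
Premise 7 is O(not w → not a); since O(not w), deontic closure gives O(not a).
Premise 2 is O(not h → a); contrapositively O(not a → h). Since O(not a) holds, K gives O(h).
Premises 5, 9, 10 do not contribute to this derivation.
Hence h is obligatory.

Obligatory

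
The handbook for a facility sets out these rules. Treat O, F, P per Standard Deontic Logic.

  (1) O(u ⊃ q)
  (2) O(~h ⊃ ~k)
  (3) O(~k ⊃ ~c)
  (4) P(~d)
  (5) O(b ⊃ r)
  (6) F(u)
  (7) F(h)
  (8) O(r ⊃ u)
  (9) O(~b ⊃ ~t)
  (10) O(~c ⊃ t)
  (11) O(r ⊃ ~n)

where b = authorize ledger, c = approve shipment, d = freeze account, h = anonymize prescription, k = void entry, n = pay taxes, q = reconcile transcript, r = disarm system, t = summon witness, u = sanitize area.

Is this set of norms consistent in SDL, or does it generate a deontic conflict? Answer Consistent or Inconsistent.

Premise 6, F(u), is equivalent to O(~u).
The contrapositive of premise 8 (O(r ⊃ u)) is O(~u ⊃ ~r), and O(~u) is already established, so O(~r).
Premise 5, O(b ⊃ r), contraposes to O(~r ⊃ ~b); with O(~r) we get O(~b).
Premise 9 is O(~b ⊃ ~t); since O(~b), deontic closure gives O(~t).
Premise 10, O(~c ⊃ t), contraposes to O(~t ⊃ c); with O(~t) we get O(c).
Premise 3 is O(~k ⊃ ~c); contrapositively O(c ⊃ k). Since O(c) holds, K gives O(k).
The contrapositive of premise 2 (O(~h ⊃ ~k)) is O(k ⊃ h), and O(k) is already established, so O(h).
But premise 7, F(h), means O(~h).
We now have both O(h) and O(~h) — h is simultaneously obligatory and forbidden, violating the D-axiom.

Inconsistent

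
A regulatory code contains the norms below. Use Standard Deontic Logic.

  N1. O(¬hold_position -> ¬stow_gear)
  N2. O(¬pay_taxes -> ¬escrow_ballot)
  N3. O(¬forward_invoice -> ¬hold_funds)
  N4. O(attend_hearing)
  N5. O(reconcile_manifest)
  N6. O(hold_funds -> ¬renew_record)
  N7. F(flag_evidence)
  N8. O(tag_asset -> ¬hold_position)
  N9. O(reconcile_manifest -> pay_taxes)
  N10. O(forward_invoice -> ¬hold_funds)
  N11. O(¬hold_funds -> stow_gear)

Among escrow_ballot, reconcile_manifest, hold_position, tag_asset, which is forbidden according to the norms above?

Premises 10 and 3 are O(forward_invoice -> ¬hold_funds) and O(¬forward_invoice -> ¬hold_funds); every ideal world satisfies forward_invoice or ¬forward_invoice, so in either case ¬hold_funds holds — hence O(¬hold_funds).
Premise 11 is O(¬hold_funds -> stow_gear); since O(¬hold_funds), deontic closure gives O(stow_gear).
The contrapositive of premise 1 (O(¬hold_position -> ¬stow_gear)) is O(stow_gear -> hold_position), and O(stow_gear) is already established, so O(hold_position).
The contrapositive of premise 8 (O(tag_asset -> ¬hold_position)) is O(hold_position -> ¬tag_asset), and O(hold_position) is already established, so O(¬tag_asset).
So O(¬tag_asset) holds, i.e. tag_asset is forbidden. None of the other listed options is forbidden under the premises.

tag_asset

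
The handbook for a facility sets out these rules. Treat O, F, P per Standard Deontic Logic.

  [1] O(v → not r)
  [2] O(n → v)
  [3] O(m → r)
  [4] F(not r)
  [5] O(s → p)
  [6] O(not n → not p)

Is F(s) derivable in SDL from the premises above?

Premise 4, F(not r), is equivalent to O(r).
Premise 1, O(v → not r), contraposes to O(r → not v); with O(r) we get O(not v).
Premise 2, O(n → v), contraposes to O(not v → not n); with O(not v) we get O(not n).
With premise 6, O(not n → not p), the K-axiom yields O(not p).
The contrapositive of premise 5 (O(s → p)) is O(not p → not s), and O(not p) is already established, so O(not s).
Premise 3 does not contribute to this derivation.
So O(not s) holds, i.e. F(s). The claim follows.

Yes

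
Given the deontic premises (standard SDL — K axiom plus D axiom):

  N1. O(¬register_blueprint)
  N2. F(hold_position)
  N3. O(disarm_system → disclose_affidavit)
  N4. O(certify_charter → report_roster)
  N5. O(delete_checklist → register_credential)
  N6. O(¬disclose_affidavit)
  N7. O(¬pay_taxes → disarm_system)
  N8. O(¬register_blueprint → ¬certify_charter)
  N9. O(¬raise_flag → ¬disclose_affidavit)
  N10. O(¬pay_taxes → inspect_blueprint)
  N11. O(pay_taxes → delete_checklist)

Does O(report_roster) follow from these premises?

Premise 4 is O(certify_charter → report_roster), but O(certify_charter) is not derivable from the premises, so it does not yield O(report_roster).
No other premise forces O(report_roster). An ideal world satisfying every premise can still have report_roster false, so O(report_roster) is not derivable.

No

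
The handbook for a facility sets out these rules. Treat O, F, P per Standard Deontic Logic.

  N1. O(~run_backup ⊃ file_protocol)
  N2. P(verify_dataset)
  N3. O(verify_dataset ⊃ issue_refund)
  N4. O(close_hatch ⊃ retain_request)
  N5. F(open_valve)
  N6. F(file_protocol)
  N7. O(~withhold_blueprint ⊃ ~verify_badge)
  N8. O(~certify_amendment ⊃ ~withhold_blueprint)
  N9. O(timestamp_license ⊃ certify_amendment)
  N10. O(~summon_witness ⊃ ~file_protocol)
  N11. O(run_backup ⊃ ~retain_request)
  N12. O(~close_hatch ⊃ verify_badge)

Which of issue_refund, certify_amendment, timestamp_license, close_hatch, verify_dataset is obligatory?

Premise 6 is F(file_protocol), i.e. O(~file_protocol).
The contrapositive of premise 1 (O(~run_backup ⊃ file_protocol)) is O(~file_protocol ⊃ run_backup), and O(~file_protocol) is already established, so O(run_backup).
From O(run_backup) and premise 11, O(run_backup ⊃ ~retain_request), we obtain O(~retain_request).
Premise 4 is O(close_hatch ⊃ retain_request); contrapositively O(~retain_request ⊃ ~close_hatch). Since O(~retain_request) holds, K gives O(~close_hatch).
Premise 12 is O(~close_hatch ⊃ verify_badge); since O(~close_hatch), deontic closure gives O(verify_badge).
The contrapositive of premise 7 (O(~withhold_blueprint ⊃ ~verify_badge)) is O(verify_badge ⊃ withhold_blueprint), and O(verify_badge) is already established, so O(withhold_blueprint).
Premise 8, O(~certify_amendment ⊃ ~withhold_blueprint), contraposes to O(withhold_blueprint ⊃ certify_amendment); with O(withhold_blueprint) we get O(certify_amendment).
So O(certify_amendment) holds — certify_amendment is obligatory. None of the other listed options is made obligatory by any chain of premises.

certify_amendment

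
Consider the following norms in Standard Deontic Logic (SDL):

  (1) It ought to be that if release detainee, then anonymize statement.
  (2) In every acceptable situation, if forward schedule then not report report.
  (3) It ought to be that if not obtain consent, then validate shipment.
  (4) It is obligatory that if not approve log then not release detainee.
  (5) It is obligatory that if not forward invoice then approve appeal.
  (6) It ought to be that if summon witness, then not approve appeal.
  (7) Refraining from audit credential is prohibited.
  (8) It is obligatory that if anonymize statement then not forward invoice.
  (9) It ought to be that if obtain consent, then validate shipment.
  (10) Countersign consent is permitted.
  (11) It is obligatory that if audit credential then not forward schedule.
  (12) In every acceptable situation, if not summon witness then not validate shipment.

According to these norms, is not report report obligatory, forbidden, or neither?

Neither

Premise 2 is O(forward_schedule → ¬report_report), but O(forward_schedule) is not derivable from the premises, so it does not yield O(¬report_report).
No premise or chain of K-axiom applications forces O(¬report_report), and none forces O(report_report). So ¬report_report is neither obligatory nor forbidden under these norms.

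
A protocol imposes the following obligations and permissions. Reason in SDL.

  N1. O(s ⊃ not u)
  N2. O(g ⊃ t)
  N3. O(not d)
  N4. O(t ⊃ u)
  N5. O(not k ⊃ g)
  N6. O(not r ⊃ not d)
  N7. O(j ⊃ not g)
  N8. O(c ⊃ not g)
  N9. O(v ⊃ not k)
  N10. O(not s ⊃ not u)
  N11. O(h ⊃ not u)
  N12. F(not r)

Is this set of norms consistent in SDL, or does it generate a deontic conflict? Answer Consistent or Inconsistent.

Consistent

Premise 6 is O(not r ⊃ not d); even if O(not d) held, inferring O(not r) would be affirming the consequent — invalid.
So O(not r) is not derivable, and the apparent clash with O(r) does not arise.
A world satisfying every obligation exists (e.g. c=false, d=false, g=false, h=false, j=false, k=true, r=true, s=false, t=false, u=false, v=false); no atom is both obligatory and forbidden, so the set is consistent.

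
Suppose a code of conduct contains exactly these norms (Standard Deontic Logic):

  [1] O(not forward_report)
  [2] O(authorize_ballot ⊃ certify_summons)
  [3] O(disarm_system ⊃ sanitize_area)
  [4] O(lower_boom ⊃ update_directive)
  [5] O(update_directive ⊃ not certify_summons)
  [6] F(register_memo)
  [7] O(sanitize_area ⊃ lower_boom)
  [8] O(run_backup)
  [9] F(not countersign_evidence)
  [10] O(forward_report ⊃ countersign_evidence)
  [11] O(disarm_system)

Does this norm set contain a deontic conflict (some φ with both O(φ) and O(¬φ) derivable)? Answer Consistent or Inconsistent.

Premise 10 is O(forward_report ⊃ countersign_evidence); even if O(countersign_evidence) held, inferring O(forward_report) would be affirming the consequent — invalid.
So O(forward_report) is not derivable, and the apparent clash with O(not forward_report) does not arise.
A world satisfying every obligation exists (e.g. authorize_ballot=false, certify_summons=false, countersign_evidence=true, disarm_system=true, forward_report=false, lower_boom=true, register_memo=false, run_backup=true, sanitize_area=true, update_directive=true); no atom is both obligatory and forbidden, so the set is consistent.

Consistent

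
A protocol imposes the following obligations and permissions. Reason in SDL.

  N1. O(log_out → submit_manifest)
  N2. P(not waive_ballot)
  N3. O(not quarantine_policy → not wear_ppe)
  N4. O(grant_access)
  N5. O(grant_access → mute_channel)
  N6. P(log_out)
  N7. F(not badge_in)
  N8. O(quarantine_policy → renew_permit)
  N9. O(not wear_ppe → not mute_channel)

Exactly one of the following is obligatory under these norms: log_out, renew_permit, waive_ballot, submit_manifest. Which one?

Premise 4 states O(grant_access) outright.
Applying K to premise 5 (O(grant_access → mute_channel)) and O(grant_access) yields O(mute_channel).
The contrapositive of premise 9 (O(not wear_ppe → not mute_channel)) is O(mute_channel → wear_ppe), and O(mute_channel) is already established, so O(wear_ppe).
The contrapositive of premise 3 (O(not quarantine_policy → not wear_ppe)) is O(wear_ppe → quarantine_policy), and O(wear_ppe) is already established, so O(quarantine_policy).
From O(quarantine_policy) and premise 8, O(quarantine_policy → renew_permit), we obtain O(renew_permit).
So O(renew_permit) holds — renew_permit is obligatory. None of the other listed options is made obligatory by any chain of premises.

renew_permit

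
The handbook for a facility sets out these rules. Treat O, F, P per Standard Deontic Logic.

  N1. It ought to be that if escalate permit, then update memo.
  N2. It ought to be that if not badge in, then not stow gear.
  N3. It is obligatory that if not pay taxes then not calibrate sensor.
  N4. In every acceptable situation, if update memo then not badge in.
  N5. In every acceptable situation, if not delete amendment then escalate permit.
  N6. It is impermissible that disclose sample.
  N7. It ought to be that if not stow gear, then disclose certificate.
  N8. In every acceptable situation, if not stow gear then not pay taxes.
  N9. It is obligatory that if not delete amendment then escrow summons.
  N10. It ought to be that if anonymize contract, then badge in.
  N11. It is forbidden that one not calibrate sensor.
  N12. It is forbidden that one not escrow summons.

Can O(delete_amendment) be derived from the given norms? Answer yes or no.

Premise 11 is F(¬calibrate_sensor), i.e. O(calibrate_sensor).
Premise 3, O(¬pay_taxes → ¬calibrate_sensor), contraposes to O(calibrate_sensor → pay_taxes); with O(calibrate_sensor) we get O(pay_taxes).
The contrapositive of premise 8 (O(¬stow_gear → ¬pay_taxes)) is O(pay_taxes → stow_gear), and O(pay_taxes) is already established, so O(stow_gear).
Premise 2 is O(¬badge_in → ¬stow_gear); contrapositively O(stow_gear → badge_in). Since O(stow_gear) holds, K gives O(badge_in).
Premise 4 is O(update_memo → ¬badge_in); contrapositively O(badge_in → ¬update_memo). Since O(badge_in) holds, K gives O(¬update_memo).
Premise 1 is O(escalate_permit → update_memo); contrapositively O(¬update_memo → ¬escalate_permit). Since O(¬update_memo) holds, K gives O(¬escalate_permit).
Premise 5 is O(¬delete_amendment → escalate_permit); contrapositively O(¬escalate_permit → delete_amendment). Since O(¬escalate_permit) holds, K gives O(delete_amendment).
Premises 6, 7, 9, 10, 12 do not contribute to this derivation.
So O(delete_amendment) follows.

Yes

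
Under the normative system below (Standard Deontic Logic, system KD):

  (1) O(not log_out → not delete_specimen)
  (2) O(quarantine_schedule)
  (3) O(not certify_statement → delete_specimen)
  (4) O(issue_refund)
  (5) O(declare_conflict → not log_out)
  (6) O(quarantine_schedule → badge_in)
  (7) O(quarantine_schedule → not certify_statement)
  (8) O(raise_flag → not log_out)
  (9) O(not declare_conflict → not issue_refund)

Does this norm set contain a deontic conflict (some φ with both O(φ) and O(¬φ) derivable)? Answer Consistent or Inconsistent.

Inconsistent

Premise 4 states O(issue_refund) outright.
Premise 9 is O(not declare_conflict → not issue_refund); contrapositively O(issue_refund → declare_conflict). Since O(issue_refund) holds, K gives O(declare_conflict).
Applying K to premise 5 (O(declare_conflict → not log_out)) and O(declare_conflict) yields O(not log_out).
From O(not log_out) and premise 1, O(not log_out → not delete_specimen), we obtain O(not delete_specimen).
The contrapositive of premise 3 (O(not certify_statement → delete_specimen)) is O(not delete_specimen → certify_statement), and O(not delete_specimen) is already established, so O(certify_statement).
Premise 7 is O(quarantine_schedule → not certify_statement); contrapositively O(certify_statement → not quarantine_schedule). Since O(certify_statement) holds, K gives O(not quarantine_schedule).
But premise 2 directly asserts O(quarantine_schedule).
We now have both O(not quarantine_schedule) and O(quarantine_schedule) — quarantine_schedule is simultaneously obligatory and forbidden, violating the D-axiom.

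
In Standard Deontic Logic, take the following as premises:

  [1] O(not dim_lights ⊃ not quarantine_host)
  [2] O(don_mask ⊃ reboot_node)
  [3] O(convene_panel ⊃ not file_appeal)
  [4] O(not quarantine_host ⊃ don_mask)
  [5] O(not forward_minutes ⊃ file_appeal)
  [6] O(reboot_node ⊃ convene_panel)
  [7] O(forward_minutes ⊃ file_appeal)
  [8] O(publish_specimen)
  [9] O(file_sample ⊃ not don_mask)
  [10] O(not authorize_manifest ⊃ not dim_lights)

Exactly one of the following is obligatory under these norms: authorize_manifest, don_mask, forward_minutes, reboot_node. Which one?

By case analysis on forward_minutes: premise 7 gives O(forward_minutes ⊃ file_appeal) and premise 5 gives O(not forward_minutes ⊃ file_appeal), so O(file_appeal) either way.
Premise 3 is O(convene_panel ⊃ not file_appeal); contrapositively O(file_appeal ⊃ not convene_panel). Since O(file_appeal) holds, K gives O(not convene_panel).
The contrapositive of premise 6 (O(reboot_node ⊃ convene_panel)) is O(not convene_panel ⊃ not reboot_node), and O(not convene_panel) is already established, so O(not reboot_node).
Premise 2 is O(don_mask ⊃ reboot_node); contrapositively O(not reboot_node ⊃ not don_mask). Since O(not reboot_node) holds, K gives O(not don_mask).
The contrapositive of premise 4 (O(not quarantine_host ⊃ don_mask)) is O(not don_mask ⊃ quarantine_host), and O(not don_mask) is already established, so O(quarantine_host).
Premise 1 is O(not dim_lights ⊃ not quarantine_host); contrapositively O(quarantine_host ⊃ dim_lights). Since O(quarantine_host) holds, K gives O(dim_lights).
The contrapositive of premise 10 (O(not authorize_manifest ⊃ not dim_lights)) is O(dim_lights ⊃ authorize_manifest), and O(dim_lights) is already established, so O(authorize_manifest).
So O(authorize_manifest) holds — authorize_manifest is obligatory. None of the other listed options is made obligatory by any chain of premises.

authorize_manifest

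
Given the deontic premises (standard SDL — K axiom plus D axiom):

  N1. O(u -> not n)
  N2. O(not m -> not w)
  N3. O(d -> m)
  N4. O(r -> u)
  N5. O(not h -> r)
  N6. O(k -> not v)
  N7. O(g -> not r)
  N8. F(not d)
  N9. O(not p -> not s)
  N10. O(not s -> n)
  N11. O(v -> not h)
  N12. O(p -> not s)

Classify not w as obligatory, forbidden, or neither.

Neither

Premise 2 is O(not m -> not w), but O(not m) is not derivable from the premises, so it does not yield O(not w).
No premise or chain of K-axiom applications forces O(not w), and none forces O(w). So not w is neither obligatory nor forbidden under these norms.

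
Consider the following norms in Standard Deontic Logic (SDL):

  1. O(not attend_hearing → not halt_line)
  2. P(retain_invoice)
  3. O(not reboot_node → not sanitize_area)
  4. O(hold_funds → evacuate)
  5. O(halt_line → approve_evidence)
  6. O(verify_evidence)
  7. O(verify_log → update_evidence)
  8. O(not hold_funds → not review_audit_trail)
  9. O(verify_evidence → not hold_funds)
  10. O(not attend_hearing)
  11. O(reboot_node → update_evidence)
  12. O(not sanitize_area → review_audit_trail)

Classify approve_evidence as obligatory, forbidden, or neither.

Premise 5 is O(halt_line → approve_evidence), but O(halt_line) is not derivable from the premises, so it does not yield O(approve_evidence).
No premise or chain of K-axiom applications forces O(approve_evidence), and none forces O(not approve_evidence). So approve_evidence is neither obligatory nor forbidden under these norms.

Neither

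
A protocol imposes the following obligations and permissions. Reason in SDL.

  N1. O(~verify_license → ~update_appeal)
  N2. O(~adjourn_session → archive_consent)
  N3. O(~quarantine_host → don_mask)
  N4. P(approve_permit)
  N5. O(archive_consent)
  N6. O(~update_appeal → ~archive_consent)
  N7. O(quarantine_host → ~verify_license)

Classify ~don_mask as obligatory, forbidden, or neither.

Premise 5 gives O(archive_consent).
Premise 6, O(~update_appeal → ~archive_consent), contraposes to O(archive_consent → update_appeal); with O(archive_consent) we get O(update_appeal).
Premise 1, O(~verify_license → ~update_appeal), contraposes to O(update_appeal → verify_license); with O(update_appeal) we get O(verify_license).
The contrapositive of premise 7 (O(quarantine_host → ~verify_license)) is O(verify_license → ~quarantine_host), and O(verify_license) is already established, so O(~quarantine_host).
With premise 3, O(~quarantine_host → don_mask), the K-axiom yields O(don_mask).
Premises 2, 4 do not contribute to this derivation.
Thus O(don_mask), which is F(~don_mask): ~don_mask is forbidden.

Forbidden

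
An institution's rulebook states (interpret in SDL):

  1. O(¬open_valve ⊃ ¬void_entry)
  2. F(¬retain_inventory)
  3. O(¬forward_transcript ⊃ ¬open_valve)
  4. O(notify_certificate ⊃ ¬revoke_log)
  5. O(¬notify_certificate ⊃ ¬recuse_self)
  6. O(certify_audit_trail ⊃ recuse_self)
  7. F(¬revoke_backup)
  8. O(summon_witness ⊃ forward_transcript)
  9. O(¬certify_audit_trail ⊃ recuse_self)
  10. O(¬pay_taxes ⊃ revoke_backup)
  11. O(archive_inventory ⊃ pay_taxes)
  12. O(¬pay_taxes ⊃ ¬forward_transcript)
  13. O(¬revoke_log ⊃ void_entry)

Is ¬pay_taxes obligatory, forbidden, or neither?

By case analysis on ¬certify_audit_trail: premise 9 gives O(¬certify_audit_trail ⊃ recuse_self) and premise 6 gives O(certify_audit_trail ⊃ recuse_self), so O(recuse_self) either way.
Premise 5 is O(¬notify_certificate ⊃ ¬recuse_self); contrapositively O(recuse_self ⊃ notify_certificate). Since O(recuse_self) holds, K gives O(notify_certificate).
With premise 4, O(notify_certificate ⊃ ¬revoke_log), the K-axiom yields O(¬revoke_log).
Applying K to premise 13 (O(¬revoke_log ⊃ void_entry)) and O(¬revoke_log) yields O(void_entry).
The contrapositive of premise 1 (O(¬open_valve ⊃ ¬void_entry)) is O(void_entry ⊃ open_valve), and O(void_entry) is already established, so O(open_valve).
The contrapositive of premise 3 (O(¬forward_transcript ⊃ ¬open_valve)) is O(open_valve ⊃ forward_transcript), and O(open_valve) is already established, so O(forward_transcript).
Premise 12 is O(¬pay_taxes ⊃ ¬forward_transcript); contrapositively O(forward_transcript ⊃ pay_taxes). Since O(forward_transcript) holds, K gives O(pay_taxes).
Premises 2, 7, 8, 10, 11 do not contribute to this derivation.
Thus O(pay_taxes), which is F(¬pay_taxes): ¬pay_taxes is forbidden.

Forbidden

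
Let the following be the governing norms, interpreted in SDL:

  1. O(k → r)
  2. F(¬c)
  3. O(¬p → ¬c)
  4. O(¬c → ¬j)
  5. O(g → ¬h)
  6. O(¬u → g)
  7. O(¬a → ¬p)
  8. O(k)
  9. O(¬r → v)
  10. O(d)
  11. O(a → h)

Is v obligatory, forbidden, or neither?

Neither

Premise 9 is O(¬r → v), but O(¬r) is not derivable from the premises, so it does not yield O(v).
No premise or chain of K-axiom applications forces O(v), and none forces O(¬v). So v is neither obligatory nor forbidden under these norms.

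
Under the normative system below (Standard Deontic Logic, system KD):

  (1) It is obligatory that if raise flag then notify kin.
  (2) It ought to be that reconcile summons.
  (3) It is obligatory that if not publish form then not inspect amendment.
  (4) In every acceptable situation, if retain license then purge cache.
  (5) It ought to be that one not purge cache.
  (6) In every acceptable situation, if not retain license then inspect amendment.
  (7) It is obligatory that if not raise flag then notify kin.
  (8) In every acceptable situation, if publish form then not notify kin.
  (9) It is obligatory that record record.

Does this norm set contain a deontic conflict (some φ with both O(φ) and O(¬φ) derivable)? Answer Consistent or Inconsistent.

By case analysis on raise_flag: premise 1 gives O(raise_flag → notify_kin) and premise 7 gives O(¬raise_flag → notify_kin), so O(notify_kin) either way.
The contrapositive of premise 8 (O(publish_form → ¬notify_kin)) is O(notify_kin → ¬publish_form), and O(notify_kin) is already established, so O(¬publish_form).
Premise 3 is O(¬publish_form → ¬inspect_amendment); since O(¬publish_form), deontic closure gives O(¬inspect_amendment).
Premise 6 is O(¬retain_license → inspect_amendment); contrapositively O(¬inspect_amendment → retain_license). Since O(¬inspect_amendment) holds, K gives O(retain_license).
Premise 4 is O(retain_license → purge_cache); since O(retain_license), deontic closure gives O(purge_cache).
But premise 5 directly asserts O(¬purge_cache).
We now have both O(purge_cache) and O(¬purge_cache) — purge_cache is simultaneously obligatory and forbidden, violating the D-axiom.

Inconsistent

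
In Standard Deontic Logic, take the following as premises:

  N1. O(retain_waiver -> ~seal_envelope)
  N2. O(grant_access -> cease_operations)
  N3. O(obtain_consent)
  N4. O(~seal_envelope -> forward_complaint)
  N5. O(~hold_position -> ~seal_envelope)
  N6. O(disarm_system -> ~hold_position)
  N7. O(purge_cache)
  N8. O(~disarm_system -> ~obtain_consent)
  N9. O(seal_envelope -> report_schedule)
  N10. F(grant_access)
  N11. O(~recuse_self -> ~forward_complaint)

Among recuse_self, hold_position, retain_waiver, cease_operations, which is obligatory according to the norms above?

recuse_self

From premise 3 we have O(obtain_consent).
Premise 8 is O(~disarm_system -> ~obtain_consent); contrapositively O(obtain_consent -> disarm_system). Since O(obtain_consent) holds, K gives O(disarm_system).
Premise 6 is O(disarm_system -> ~hold_position); since O(disarm_system), deontic closure gives O(~hold_position).
From O(~hold_position) and premise 5, O(~hold_position -> ~seal_envelope), we obtain O(~seal_envelope).
From O(~seal_envelope) and premise 4, O(~seal_envelope -> forward_complaint), we obtain O(forward_complaint).
Premise 11, O(~recuse_self -> ~forward_complaint), contraposes to O(forward_complaint -> recuse_self); with O(forward_complaint) we get O(recuse_self).
So O(recuse_self) holds — recuse_self is obligatory. None of the other listed options is made obligatory by any chain of premises.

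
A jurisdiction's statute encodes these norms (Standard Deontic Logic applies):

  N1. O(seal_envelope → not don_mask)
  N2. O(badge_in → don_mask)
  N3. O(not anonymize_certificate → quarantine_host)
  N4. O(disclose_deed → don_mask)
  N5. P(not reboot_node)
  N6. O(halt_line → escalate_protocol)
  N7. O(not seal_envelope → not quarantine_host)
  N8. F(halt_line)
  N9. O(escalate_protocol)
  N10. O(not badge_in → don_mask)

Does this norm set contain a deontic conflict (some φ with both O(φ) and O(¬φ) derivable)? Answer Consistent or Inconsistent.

Consistent

Premise 6 is O(halt_line → escalate_protocol); even if O(escalate_protocol) held, inferring O(halt_line) would be affirming the consequent — invalid.
So O(halt_line) is not derivable, and the apparent clash with O(not halt_line) does not arise.
A world satisfying every obligation exists (e.g. anonymize_certificate=true, badge_in=false, disclose_deed=false, don_mask=true, escalate_protocol=true, halt_line=false, quarantine_host=false, reboot_node=false, seal_envelope=false); no atom is both obligatory and forbidden, so the set is consistent.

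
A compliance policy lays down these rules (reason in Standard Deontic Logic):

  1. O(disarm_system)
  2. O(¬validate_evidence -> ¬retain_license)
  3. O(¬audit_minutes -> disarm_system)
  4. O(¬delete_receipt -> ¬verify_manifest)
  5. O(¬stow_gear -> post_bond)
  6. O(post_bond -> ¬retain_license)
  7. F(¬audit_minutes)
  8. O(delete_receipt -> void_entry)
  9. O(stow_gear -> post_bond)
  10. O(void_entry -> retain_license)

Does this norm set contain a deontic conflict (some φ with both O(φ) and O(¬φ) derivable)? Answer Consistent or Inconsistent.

Premise 3 is O(¬audit_minutes -> disarm_system); even if O(disarm_system) held, inferring O(¬audit_minutes) would be affirming the consequent — invalid.
So O(¬audit_minutes) is not derivable, and the apparent clash with O(audit_minutes) does not arise.
A world satisfying every obligation exists (e.g. audit_minutes=true, delete_receipt=false, disarm_system=true, post_bond=true, retain_license=false, stow_gear=false, validate_evidence=false, verify_manifest=false, void_entry=false); no atom is both obligatory and forbidden, so the set is consistent.

Consistent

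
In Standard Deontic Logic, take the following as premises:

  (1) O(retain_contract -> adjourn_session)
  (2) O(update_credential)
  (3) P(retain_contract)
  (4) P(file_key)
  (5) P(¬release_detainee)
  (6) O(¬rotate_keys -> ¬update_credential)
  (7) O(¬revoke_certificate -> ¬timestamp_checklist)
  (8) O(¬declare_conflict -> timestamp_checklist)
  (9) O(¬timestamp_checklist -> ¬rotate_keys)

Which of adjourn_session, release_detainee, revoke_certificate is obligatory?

revoke_certificate

Premise 2 gives O(update_credential).
Premise 6, O(¬rotate_keys -> ¬update_credential), contraposes to O(update_credential -> rotate_keys); with O(update_credential) we get O(rotate_keys).
The contrapositive of premise 9 (O(¬timestamp_checklist -> ¬rotate_keys)) is O(rotate_keys -> timestamp_checklist), and O(rotate_keys) is already established, so O(timestamp_checklist).
Premise 7, O(¬revoke_certificate -> ¬timestamp_checklist), contraposes to O(timestamp_checklist -> revoke_certificate); with O(timestamp_checklist) we get O(revoke_certificate).
So O(revoke_certificate) holds — revoke_certificate is obligatory. None of the other listed options is made obligatory by any chain of premises.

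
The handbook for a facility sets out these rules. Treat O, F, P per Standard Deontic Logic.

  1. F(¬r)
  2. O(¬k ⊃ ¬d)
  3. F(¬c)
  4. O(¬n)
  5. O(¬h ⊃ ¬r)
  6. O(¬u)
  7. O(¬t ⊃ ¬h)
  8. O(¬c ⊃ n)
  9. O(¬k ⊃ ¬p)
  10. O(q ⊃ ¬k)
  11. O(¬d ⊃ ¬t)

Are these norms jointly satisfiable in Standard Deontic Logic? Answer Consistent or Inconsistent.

Premise 8 is O(¬c ⊃ n), but O(¬c) is not derivable from the premises, so it does not yield O(n).
So O(n) is not derivable, and the apparent clash with O(¬n) does not arise.
A world satisfying every obligation exists (e.g. c=true, d=true, h=true, k=true, n=false, p=false, q=false, r=true, t=true, u=false); no atom is both obligatory and forbidden, so the set is consistent.

Consistent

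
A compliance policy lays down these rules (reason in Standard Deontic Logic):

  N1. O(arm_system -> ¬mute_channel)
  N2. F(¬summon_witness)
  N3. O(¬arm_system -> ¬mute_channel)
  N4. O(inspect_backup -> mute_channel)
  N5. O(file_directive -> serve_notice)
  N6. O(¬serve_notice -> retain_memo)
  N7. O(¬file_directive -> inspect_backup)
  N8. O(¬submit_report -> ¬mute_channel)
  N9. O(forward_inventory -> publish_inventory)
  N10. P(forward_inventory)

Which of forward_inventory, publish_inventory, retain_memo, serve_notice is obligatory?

serve_notice

By case analysis on arm_system: premise 1 gives O(arm_system -> ¬mute_channel) and premise 3 gives O(¬arm_system -> ¬mute_channel), so O(¬mute_channel) either way.
Premise 4, O(inspect_backup -> mute_channel), contraposes to O(¬mute_channel -> ¬inspect_backup); with O(¬mute_channel) we get O(¬inspect_backup).
The contrapositive of premise 7 (O(¬file_directive -> inspect_backup)) is O(¬inspect_backup -> file_directive), and O(¬inspect_backup) is already established, so O(file_directive).
Premise 5 is O(file_directive -> serve_notice); since O(file_directive), deontic closure gives O(serve_notice).
So O(serve_notice) holds — serve_notice is obligatory. None of the other listed options is made obligatory by any chain of premises.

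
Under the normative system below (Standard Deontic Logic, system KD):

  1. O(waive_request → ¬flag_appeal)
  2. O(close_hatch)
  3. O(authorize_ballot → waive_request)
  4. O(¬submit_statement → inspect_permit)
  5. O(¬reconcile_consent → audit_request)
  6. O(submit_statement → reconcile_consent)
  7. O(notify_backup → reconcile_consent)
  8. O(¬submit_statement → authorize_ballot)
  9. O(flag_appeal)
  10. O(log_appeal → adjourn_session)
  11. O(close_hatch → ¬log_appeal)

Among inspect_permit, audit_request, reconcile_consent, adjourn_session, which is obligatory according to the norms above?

reconcile_consent

Premise 9 gives O(flag_appeal).
The contrapositive of premise 1 (O(waive_request → ¬flag_appeal)) is O(flag_appeal → ¬waive_request), and O(flag_appeal) is already established, so O(¬waive_request).
Premise 3 is O(authorize_ballot → waive_request); contrapositively O(¬waive_request → ¬authorize_ballot). Since O(¬waive_request) holds, K gives O(¬authorize_ballot).
Premise 8 is O(¬submit_statement → authorize_ballot); contrapositively O(¬authorize_ballot → submit_statement). Since O(¬authorize_ballot) holds, K gives O(submit_statement).
Premise 6 is O(submit_statement → reconcile_consent); since O(submit_statement), deontic closure gives O(reconcile_consent).
So O(reconcile_consent) holds — reconcile_consent is obligatory. None of the other listed options is made obligatory by any chain of premises.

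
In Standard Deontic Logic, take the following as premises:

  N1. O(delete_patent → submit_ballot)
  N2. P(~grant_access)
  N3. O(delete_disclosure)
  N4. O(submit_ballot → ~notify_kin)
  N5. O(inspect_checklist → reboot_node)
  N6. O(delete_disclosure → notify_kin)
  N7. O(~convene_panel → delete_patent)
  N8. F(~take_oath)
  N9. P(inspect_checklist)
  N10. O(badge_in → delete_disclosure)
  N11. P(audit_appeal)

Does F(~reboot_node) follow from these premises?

No

Premise 5 is O(inspect_checklist → reboot_node), but O(inspect_checklist) is not derivable from the premises (the permission P(inspect_checklist) asserts only ~O(~inspect_checklist), not O(inspect_checklist)), so it does not yield O(reboot_node).
No other premise forces O(reboot_node). An ideal world satisfying every premise can still have ~reboot_node true, so F(~reboot_node) is not derivable.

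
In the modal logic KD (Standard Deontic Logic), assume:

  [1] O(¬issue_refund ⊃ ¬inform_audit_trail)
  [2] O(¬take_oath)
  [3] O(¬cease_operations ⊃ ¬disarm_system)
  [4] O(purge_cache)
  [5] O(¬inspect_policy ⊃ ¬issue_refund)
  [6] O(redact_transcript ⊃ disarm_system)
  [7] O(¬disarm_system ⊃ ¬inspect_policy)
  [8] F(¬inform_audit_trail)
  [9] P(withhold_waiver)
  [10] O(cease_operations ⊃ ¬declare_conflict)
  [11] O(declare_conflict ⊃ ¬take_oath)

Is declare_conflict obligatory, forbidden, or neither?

Forbidden

Premise 8 is F(¬inform_audit_trail), i.e. O(inform_audit_trail).
The contrapositive of premise 1 (O(¬issue_refund ⊃ ¬inform_audit_trail)) is O(inform_audit_trail ⊃ issue_refund), and O(inform_audit_trail) is already established, so O(issue_refund).
Premise 5 is O(¬inspect_policy ⊃ ¬issue_refund); contrapositively O(issue_refund ⊃ inspect_policy). Since O(issue_refund) holds, K gives O(inspect_policy).
Premise 7 is O(¬disarm_system ⊃ ¬inspect_policy); contrapositively O(inspect_policy ⊃ disarm_system). Since O(inspect_policy) holds, K gives O(disarm_system).
The contrapositive of premise 3 (O(¬cease_operations ⊃ ¬disarm_system)) is O(disarm_system ⊃ cease_operations), and O(disarm_system) is already established, so O(cease_operations).
Applying K to premise 10 (O(cease_operations ⊃ ¬declare_conflict)) and O(cease_operations) yields O(¬declare_conflict).
Premises 2, 4, 6, 9, 11 do not contribute to this derivation.
Thus O(¬declare_conflict), which is F(declare_conflict): declare_conflict is forbidden.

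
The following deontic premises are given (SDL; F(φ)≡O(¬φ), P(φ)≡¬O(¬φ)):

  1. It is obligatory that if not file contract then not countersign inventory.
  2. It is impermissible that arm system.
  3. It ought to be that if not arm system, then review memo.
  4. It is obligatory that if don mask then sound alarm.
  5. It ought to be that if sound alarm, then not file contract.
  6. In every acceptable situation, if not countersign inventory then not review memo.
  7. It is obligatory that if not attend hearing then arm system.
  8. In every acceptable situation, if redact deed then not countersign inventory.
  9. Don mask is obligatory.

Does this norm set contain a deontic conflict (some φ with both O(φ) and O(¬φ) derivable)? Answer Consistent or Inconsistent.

Premise 9 gives O(don_mask).
From O(don_mask) and premise 4, O(don_mask → sound_alarm), we obtain O(sound_alarm).
From O(sound_alarm) and premise 5, O(sound_alarm → ¬file_contract), we obtain O(¬file_contract).
From O(¬file_contract) and premise 1, O(¬file_contract → ¬countersign_inventory), we obtain O(¬countersign_inventory).
From O(¬countersign_inventory) and premise 6, O(¬countersign_inventory → ¬review_memo), we obtain O(¬review_memo).
Premise 3, O(¬arm_system → review_memo), contraposes to O(¬review_memo → arm_system); with O(¬review_memo) we get O(arm_system).
Yet premise 2 is F(arm_system), i.e. O(¬arm_system).
We now have both O(arm_system) and O(¬arm_system) — arm_system is simultaneously obligatory and forbidden, violating the D-axiom.

Inconsistent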